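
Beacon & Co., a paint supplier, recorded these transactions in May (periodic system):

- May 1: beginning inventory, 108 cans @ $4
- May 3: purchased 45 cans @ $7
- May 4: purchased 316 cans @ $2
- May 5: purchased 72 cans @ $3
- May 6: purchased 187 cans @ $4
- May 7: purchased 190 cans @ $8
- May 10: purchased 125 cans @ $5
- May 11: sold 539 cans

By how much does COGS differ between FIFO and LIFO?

FIFO COGS: 108 @ $4 + 45 @ $7 + 316 @ $2 + 70 @ $3 = $1,589
LIFO COGS: 125 @ $5 + 190 @ $8 + 187 @ $4 + 37 @ $3 = $3,004
Difference = |$1,589 − $3,004| = $1,415

$1,415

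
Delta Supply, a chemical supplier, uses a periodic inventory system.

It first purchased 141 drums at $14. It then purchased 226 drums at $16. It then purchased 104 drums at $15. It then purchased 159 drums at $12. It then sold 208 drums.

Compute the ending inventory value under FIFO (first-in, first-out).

Sale 1 (208) [FIFO — oldest first]: 141 @ $14 + 67 @ $16 = $3,046
Ending inventory: 159 @ $16 + 104 @ $15 + 159 @ $12 = $6,012

Ending inventory = $6,012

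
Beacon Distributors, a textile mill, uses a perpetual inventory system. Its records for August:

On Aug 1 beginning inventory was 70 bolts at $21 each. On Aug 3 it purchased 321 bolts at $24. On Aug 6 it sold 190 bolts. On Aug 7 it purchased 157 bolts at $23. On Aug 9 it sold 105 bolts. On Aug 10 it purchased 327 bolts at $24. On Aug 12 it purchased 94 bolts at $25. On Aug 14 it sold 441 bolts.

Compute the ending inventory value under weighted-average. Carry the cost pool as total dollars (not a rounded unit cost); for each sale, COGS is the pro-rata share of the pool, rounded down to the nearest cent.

Ending inventory = $5,559.77

After Aug 1: 70 on hand, pool $1,470.00 (≈ $21.0000 each)
After Aug 3: 391 on hand, pool $9,174.00 (≈ $23.4629 each)
Aug 6, sell 190: 190/391 × $9,174.00 → $4,457.95
After Aug 7: 358 on hand, pool $8,327.05 (≈ $23.2599 each)
Aug 9, sell 105: 105/358 × $8,327.05 → $2,442.29
After Aug 10: 580 on hand, pool $13,732.76 (≈ $23.6772 each)
After Aug 12: 674 on hand, pool $16,082.76 (≈ $23.8617 each)
Aug 14, sell 441: 441/674 × $16,082.76 → $10,522.99
Total COGS = $4,457.95 + $2,442.29 + $10,522.99 = $17,423.23
Ending inventory (cost pool remaining) = $5,559.77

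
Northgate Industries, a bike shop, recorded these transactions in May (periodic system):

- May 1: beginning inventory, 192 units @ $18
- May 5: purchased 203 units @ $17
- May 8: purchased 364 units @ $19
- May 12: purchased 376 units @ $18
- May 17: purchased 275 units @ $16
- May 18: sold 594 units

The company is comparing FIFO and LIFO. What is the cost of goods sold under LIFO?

FIFO COGS: 192 @ $18 + 203 @ $17 + 199 @ $19 = $10,688
LIFO COGS: 275 @ $16 + 319 @ $18 = $10,142

COGS = $10,142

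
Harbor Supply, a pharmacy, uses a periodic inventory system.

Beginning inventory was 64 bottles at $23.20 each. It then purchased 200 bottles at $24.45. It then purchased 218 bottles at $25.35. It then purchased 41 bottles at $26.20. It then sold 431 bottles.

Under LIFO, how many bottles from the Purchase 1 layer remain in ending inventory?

Sale 1 (431) [LIFO — newest first]: 41 @ $26.20 + 218 @ $25.35 + 172 @ $24.45 = $10,805.90
Ending inventory: 64 @ $23.20 + 28 @ $24.45 = $2,169.40

28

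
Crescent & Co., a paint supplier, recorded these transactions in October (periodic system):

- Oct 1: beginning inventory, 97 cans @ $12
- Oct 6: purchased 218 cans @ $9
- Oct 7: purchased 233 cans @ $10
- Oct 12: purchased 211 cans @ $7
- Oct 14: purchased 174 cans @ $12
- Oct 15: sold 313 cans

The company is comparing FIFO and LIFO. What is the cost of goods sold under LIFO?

FIFO COGS: 97 @ $12 + 216 @ $9 = $3,108
LIFO COGS: 174 @ $12 + 139 @ $7 = $3,061

COGS = $3,061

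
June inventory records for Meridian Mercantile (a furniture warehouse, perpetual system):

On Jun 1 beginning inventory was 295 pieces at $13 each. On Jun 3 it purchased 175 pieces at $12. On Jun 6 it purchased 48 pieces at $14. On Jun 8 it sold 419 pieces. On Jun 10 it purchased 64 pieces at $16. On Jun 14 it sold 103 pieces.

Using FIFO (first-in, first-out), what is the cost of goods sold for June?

Jun 8, 419 sold [FIFO — oldest first]: 295 @ $13 + 124 @ $12 = $5,323
Jun 14, 103 sold [FIFO — oldest first]: 51 @ $12 + 48 @ $14 + 4 @ $16 = $1,348
Total COGS = $5,323 + $1,348 = $6,671
Ending inventory: 60 @ $16 = $960
Check: goods available $7,631 = COGS $6,671 + ending $960

COGS = $6,671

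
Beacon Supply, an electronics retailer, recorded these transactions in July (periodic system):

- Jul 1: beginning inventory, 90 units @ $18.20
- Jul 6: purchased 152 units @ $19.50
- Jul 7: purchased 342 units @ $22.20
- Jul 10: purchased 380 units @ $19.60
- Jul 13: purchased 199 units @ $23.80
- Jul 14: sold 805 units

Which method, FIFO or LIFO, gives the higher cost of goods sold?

FIFO COGS: 90 @ $18.20 + 152 @ $19.50 + 342 @ $22.20 + 221 @ $19.60 = $16,526.00
LIFO COGS: 199 @ $23.80 + 380 @ $19.60 + 226 @ $22.20 = $17,201.40

LIFO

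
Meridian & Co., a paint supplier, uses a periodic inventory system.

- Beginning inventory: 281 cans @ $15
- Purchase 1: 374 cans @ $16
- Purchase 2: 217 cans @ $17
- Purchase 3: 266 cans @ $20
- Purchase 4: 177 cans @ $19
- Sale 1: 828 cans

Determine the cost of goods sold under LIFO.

COGS = $15,060

Sale 1 (828) [LIFO — newest first]: 177 @ $19 + 266 @ $20 + 217 @ $17 + 168 @ $16 = $15,060
Ending inventory: 281 @ $15 + 206 @ $16 = $7,511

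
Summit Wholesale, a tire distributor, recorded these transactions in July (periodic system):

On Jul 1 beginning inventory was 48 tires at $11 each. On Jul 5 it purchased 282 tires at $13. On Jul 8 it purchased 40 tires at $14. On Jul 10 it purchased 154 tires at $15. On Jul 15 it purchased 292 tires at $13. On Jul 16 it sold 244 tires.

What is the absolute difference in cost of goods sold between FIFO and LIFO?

$96

FIFO COGS: 48 @ $11 + 196 @ $13 = $3,076
LIFO COGS: 244 @ $13 = $3,172
Difference = |$3,076 − $3,172| = $96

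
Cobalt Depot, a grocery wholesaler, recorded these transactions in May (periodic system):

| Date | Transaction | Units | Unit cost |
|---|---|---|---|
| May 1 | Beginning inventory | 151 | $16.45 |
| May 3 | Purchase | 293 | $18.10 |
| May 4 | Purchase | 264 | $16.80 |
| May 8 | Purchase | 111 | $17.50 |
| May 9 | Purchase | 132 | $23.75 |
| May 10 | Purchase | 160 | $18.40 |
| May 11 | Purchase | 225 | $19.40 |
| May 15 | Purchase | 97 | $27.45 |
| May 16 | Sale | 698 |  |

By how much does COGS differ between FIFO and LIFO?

$2,522.20

FIFO COGS: 151 @ $16.45 + 293 @ $18.10 + 254 @ $16.80 = $12,054.45
LIFO COGS: 97 @ $27.45 + 225 @ $19.40 + 160 @ $18.40 + 132 @ $23.75 + 84 @ $17.50 = $14,576.65
Difference = |$12,054.45 − $14,576.65| = $2,522.20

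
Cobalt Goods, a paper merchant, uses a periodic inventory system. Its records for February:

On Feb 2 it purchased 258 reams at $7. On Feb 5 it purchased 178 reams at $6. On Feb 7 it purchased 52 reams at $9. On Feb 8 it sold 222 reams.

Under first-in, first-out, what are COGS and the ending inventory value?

COGS = $1,554; ending inventory = $1,788

Feb 8, 222 sold [FIFO — oldest first]: 222 @ $7 = $1,554
Ending inventory: 36 @ $7 + 178 @ $6 + 52 @ $9 = $1,788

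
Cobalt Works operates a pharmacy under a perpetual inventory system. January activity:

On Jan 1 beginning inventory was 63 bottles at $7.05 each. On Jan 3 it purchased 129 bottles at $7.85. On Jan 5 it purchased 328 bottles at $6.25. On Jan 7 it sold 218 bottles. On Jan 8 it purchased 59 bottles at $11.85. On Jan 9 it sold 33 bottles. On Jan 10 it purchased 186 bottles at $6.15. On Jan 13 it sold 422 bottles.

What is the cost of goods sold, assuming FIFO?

Jan 7, 218 sold [FIFO — oldest first]: 63 @ $7.05 + 129 @ $7.85 + 26 @ $6.25 = $1,619.30
Jan 9, 33 sold [FIFO — oldest first]: 33 @ $6.25 = $206.25
Jan 13, 422 sold [FIFO — oldest first]: 269 @ $6.25 + 59 @ $11.85 + 94 @ $6.15 = $2,958.50
Total COGS = $1,619.30 + $206.25 + $2,958.50 = $4,784.05
Ending inventory: 92 @ $6.15 = $565.80

COGS = $4,784.05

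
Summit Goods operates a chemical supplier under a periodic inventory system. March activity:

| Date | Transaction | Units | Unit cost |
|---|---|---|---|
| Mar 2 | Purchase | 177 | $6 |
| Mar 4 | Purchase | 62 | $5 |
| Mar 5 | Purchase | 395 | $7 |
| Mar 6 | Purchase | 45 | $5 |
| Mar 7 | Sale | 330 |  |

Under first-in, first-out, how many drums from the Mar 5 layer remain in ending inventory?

304

Mar 7, 330 sold [FIFO — oldest first]: 177 @ $6 + 62 @ $5 + 91 @ $7 = $2,009
Ending inventory: 304 @ $7 + 45 @ $5 = $2,353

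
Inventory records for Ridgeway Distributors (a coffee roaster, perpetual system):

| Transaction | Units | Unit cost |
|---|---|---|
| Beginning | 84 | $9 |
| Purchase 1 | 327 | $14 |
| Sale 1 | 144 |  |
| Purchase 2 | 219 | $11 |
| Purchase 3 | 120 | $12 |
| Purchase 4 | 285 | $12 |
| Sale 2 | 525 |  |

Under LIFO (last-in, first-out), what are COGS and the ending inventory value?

COGS = $8,196; ending inventory = $4,407

Sale 1 (144) [LIFO — newest first]: 144 @ $14 = $2,016
Sale 2 (525) [LIFO — newest first]: 285 @ $12 + 120 @ $12 + 120 @ $11 = $6,180
Total COGS = $2,016 + $6,180 = $8,196
Ending inventory: 84 @ $9 + 183 @ $14 + 99 @ $11 = $4,407
Check: goods available $12,603 = COGS $8,196 + ending $4,407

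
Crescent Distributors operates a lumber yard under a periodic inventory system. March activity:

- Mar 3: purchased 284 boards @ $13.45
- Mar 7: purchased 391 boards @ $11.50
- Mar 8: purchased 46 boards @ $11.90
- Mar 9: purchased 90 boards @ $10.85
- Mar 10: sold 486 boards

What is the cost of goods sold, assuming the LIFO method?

COGS = $5,548.90

Mar 10, 486 sold [LIFO — newest first]: 90 @ $10.85 + 46 @ $11.90 + 350 @ $11.50 = $5,548.90
Ending inventory: 284 @ $13.45 + 41 @ $11.50 = $4,291.30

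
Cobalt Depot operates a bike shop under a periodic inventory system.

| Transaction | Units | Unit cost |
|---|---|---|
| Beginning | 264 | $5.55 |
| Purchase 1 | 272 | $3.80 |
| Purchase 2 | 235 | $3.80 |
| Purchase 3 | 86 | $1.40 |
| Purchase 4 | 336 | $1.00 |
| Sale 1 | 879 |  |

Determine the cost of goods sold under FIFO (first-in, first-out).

COGS = $3,534.20

Sale 1 (879) [FIFO — oldest first]: 264 @ $5.55 + 272 @ $3.80 + 235 @ $3.80 + 86 @ $1.40 + 22 @ $1.00 = $3,534.20
Ending inventory: 314 @ $1.00 = $314.00
Check: goods available $3,848.20 = COGS $3,534.20 + ending $314.00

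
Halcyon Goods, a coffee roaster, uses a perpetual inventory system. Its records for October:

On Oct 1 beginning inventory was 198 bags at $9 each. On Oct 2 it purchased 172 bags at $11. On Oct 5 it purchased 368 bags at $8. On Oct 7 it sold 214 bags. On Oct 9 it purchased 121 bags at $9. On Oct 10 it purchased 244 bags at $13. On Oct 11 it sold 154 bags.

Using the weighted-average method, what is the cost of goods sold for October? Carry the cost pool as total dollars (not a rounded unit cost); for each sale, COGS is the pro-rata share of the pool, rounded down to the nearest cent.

COGS = $3,471.15

After Oct 1: 198 on hand, pool $1,782.00 (≈ $9.0000 each)
After Oct 2: 370 on hand, pool $3,674.00 (≈ $9.9297 each)
After Oct 5: 738 on hand, pool $6,618.00 (≈ $8.9675 each)
Oct 7, sell 214: 214/738 × $6,618.00 → $1,919.04
After Oct 9: 645 on hand, pool $5,787.96 (≈ $8.9736 each)
After Oct 10: 889 on hand, pool $8,959.96 (≈ $10.0787 each)
Oct 11, sell 154: 154/889 × $8,959.96 → $1,552.11
Total COGS = $1,919.04 + $1,552.11 = $3,471.15
Ending inventory (cost pool remaining) = $7,407.85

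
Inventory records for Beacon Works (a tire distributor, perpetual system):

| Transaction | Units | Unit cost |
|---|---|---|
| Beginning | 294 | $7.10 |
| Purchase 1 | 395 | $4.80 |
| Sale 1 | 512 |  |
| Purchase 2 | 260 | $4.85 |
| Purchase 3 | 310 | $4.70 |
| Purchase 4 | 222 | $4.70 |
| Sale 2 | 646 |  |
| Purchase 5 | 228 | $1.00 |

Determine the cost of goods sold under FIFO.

Sale 1 (512) [FIFO — oldest first]: 294 @ $7.10 + 218 @ $4.80 = $3,133.80
Sale 2 (646) [FIFO — oldest first]: 177 @ $4.80 + 260 @ $4.85 + 209 @ $4.70 = $3,092.90
Total COGS = $3,133.80 + $3,092.90 = $6,226.70
Ending inventory: 101 @ $4.70 + 222 @ $4.70 + 228 @ $1.00 = $1,746.10
Check: goods available $7,972.80 = COGS $6,226.70 + ending $1,746.10

COGS = $6,226.70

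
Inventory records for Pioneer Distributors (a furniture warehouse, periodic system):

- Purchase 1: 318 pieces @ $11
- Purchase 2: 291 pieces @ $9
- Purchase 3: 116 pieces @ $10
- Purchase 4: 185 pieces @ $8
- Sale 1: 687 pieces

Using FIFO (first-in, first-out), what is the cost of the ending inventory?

Ending inventory = $1,860

Sale 1 (687) [FIFO — oldest first]: 318 @ $11 + 291 @ $9 + 78 @ $10 = $6,897
Ending inventory: 38 @ $10 + 185 @ $8 = $1,860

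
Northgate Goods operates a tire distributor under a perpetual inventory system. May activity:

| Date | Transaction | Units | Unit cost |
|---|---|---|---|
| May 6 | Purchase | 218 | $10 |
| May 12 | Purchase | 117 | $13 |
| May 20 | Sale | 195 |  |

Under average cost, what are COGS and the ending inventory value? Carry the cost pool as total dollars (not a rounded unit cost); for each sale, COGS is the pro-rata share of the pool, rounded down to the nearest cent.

COGS = $2,154.31; ending inventory = $1,546.69

After May 6: 218 on hand, pool $2,180.00 (≈ $10.0000 each)
After May 12: 335 on hand, pool $3,701.00 (≈ $11.0478 each)
May 20, sell 195: 195/335 × $3,701.00 → $2,154.31
Ending inventory (cost pool remaining) = $1,546.69
Check: goods available $3,701.00 = COGS $2,154.31 + ending $1,546.69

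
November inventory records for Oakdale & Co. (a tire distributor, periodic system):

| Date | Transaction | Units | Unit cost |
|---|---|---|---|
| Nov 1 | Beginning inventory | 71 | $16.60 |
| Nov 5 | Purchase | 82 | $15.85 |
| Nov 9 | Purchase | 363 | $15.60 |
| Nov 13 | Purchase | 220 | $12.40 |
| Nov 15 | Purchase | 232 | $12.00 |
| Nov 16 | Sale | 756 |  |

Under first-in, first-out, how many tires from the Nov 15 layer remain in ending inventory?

Nov 16, 756 sold [FIFO — oldest first]: 71 @ $16.60 + 82 @ $15.85 + 363 @ $15.60 + 220 @ $12.40 + 20 @ $12.00 = $11,109.10
Ending inventory: 212 @ $12.00 = $2,544.00
Check: goods available $13,653.10 = COGS $11,109.10 + ending $2,544.00

212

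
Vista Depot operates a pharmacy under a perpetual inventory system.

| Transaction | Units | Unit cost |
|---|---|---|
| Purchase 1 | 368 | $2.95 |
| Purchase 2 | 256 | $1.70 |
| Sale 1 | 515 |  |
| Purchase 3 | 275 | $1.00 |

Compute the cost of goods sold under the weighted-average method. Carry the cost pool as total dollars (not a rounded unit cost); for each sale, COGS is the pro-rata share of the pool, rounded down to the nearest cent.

After Purchase 1: 368 on hand, pool $1,085.60 (≈ $2.9500 each)
After Purchase 2: 624 on hand, pool $1,520.80 (≈ $2.4372 each)
Sale 1, sell 515: 515/624 × $1,520.80 → $1,255.14
After Purchase 3: 384 on hand, pool $540.66 (≈ $1.4080 each)
Ending inventory (cost pool remaining) = $540.66

COGS = $1,255.14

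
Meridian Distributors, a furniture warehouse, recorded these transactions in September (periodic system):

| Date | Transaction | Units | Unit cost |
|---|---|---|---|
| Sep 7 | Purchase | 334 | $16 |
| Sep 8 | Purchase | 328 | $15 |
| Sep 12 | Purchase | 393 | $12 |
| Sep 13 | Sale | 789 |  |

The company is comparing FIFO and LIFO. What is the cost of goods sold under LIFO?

COGS = $10,724

FIFO COGS: 334 @ $16 + 328 @ $15 + 127 @ $12 = $11,788
LIFO COGS: 393 @ $12 + 328 @ $15 + 68 @ $16 = $10,724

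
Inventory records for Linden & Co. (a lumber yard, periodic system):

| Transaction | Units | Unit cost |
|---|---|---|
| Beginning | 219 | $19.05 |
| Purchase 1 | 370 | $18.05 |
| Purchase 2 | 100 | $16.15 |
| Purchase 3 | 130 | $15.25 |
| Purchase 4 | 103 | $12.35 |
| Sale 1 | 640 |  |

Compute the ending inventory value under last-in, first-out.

Ending inventory = $5,309.10

Sale 1 (640) [LIFO — newest first]: 103 @ $12.35 + 130 @ $15.25 + 100 @ $16.15 + 307 @ $18.05 = $10,410.90
Ending inventory: 219 @ $19.05 + 63 @ $18.05 = $5,309.10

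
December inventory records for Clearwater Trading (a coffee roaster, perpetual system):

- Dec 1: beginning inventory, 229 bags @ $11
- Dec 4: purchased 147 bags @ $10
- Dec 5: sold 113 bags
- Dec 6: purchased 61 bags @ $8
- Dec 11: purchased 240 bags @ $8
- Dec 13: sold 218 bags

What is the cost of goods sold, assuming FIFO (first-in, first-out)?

Dec 5, 113 sold [FIFO — oldest first]: 113 @ $11 = $1,243
Dec 13, 218 sold [FIFO — oldest first]: 116 @ $11 + 102 @ $10 = $2,296
Total COGS = $1,243 + $2,296 = $3,539
Ending inventory: 45 @ $10 + 61 @ $8 + 240 @ $8 = $2,858

COGS = $3,539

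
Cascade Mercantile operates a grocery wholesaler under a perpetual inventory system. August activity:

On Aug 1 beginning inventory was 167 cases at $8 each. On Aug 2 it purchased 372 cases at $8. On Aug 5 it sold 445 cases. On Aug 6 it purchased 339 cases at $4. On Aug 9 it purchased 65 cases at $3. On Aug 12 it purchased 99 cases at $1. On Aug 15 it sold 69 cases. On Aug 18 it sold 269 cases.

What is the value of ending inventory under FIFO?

Aug 5, 445 sold [FIFO — oldest first]: 167 @ $8 + 278 @ $8 = $3,560
Aug 15, 69 sold [FIFO — oldest first]: 69 @ $8 = $552
Aug 18, 269 sold [FIFO — oldest first]: 25 @ $8 + 244 @ $4 = $1,176
Total COGS = $3,560 + $552 + $1,176 = $5,288
Ending inventory: 95 @ $4 + 65 @ $3 + 99 @ $1 = $674

Ending inventory = $674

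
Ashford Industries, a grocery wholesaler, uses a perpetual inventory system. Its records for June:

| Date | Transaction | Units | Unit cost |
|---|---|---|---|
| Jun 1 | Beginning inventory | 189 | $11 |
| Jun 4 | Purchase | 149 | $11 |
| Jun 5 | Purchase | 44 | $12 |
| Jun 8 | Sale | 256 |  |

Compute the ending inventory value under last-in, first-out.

Ending inventory = $1,386

Jun 8, 256 sold [LIFO — newest first]: 44 @ $12 + 149 @ $11 + 63 @ $11 = $2,860
Ending inventory: 126 @ $11 = $1,386
Check: goods available $4,246 = COGS $2,860 + ending $1,386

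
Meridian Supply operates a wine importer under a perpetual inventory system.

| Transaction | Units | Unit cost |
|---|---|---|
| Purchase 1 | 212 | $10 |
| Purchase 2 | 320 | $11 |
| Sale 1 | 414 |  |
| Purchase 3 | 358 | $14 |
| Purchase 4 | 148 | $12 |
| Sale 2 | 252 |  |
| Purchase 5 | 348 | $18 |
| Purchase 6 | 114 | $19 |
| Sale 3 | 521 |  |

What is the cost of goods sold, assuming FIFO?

COGS = $15,110

Sale 1 (414) [FIFO — oldest first]: 212 @ $10 + 202 @ $11 = $4,342
Sale 2 (252) [FIFO — oldest first]: 118 @ $11 + 134 @ $14 = $3,174
Sale 3 (521) [FIFO — oldest first]: 224 @ $14 + 148 @ $12 + 149 @ $18 = $7,594
Total COGS = $4,342 + $3,174 + $7,594 = $15,110
Ending inventory: 199 @ $18 + 114 @ $19 = $5,748
Check: goods available $20,858 = COGS $15,110 + ending $5,748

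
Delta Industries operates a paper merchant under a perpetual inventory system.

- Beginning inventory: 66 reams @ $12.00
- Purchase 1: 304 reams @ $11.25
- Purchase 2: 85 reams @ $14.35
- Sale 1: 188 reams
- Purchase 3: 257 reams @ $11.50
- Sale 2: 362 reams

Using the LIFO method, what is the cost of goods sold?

Sale 1 (188) [LIFO — newest first]: 85 @ $14.35 + 103 @ $11.25 = $2,378.50
Sale 2 (362) [LIFO — newest first]: 257 @ $11.50 + 105 @ $11.25 = $4,136.75
Total COGS = $2,378.50 + $4,136.75 = $6,515.25
Ending inventory: 66 @ $12.00 + 96 @ $11.25 = $1,872.00
Check: goods available $8,387.25 = COGS $6,515.25 + ending $1,872.00

COGS = $6,515.25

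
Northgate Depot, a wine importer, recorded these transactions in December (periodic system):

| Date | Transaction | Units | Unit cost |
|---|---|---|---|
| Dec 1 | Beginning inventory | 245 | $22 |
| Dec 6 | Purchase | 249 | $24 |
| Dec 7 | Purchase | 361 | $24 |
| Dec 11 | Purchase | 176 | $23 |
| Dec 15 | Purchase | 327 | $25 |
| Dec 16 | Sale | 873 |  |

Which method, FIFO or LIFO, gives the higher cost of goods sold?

LIFO

FIFO COGS: 245 @ $22 + 249 @ $24 + 361 @ $24 + 18 @ $23 = $20,444
LIFO COGS: 327 @ $25 + 176 @ $23 + 361 @ $24 + 9 @ $24 = $21,103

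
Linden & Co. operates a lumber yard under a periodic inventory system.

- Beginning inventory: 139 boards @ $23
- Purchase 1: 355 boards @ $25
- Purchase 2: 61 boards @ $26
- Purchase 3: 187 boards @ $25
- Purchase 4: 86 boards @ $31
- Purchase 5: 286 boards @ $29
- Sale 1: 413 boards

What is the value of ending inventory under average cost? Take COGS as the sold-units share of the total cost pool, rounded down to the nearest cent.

Ending inventory = $18,433.03

Sale 1, sell 413: 413/1114 × $29,293.00 → $10,859.97
Ending inventory (cost pool remaining) = $18,433.03
Check: goods available $29,293.00 = COGS $10,859.97 + ending $18,433.03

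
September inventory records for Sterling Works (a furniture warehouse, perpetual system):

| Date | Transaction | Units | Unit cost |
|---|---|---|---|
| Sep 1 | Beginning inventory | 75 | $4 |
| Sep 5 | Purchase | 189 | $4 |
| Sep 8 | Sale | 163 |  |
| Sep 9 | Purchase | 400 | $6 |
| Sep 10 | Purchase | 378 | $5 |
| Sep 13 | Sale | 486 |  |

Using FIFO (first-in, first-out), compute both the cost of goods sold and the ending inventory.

COGS = $3,366; ending inventory = $1,980

Sep 8, 163 sold [FIFO — oldest first]: 75 @ $4 + 88 @ $4 = $652
Sep 13, 486 sold [FIFO — oldest first]: 101 @ $4 + 385 @ $6 = $2,714
Total COGS = $652 + $2,714 = $3,366
Ending inventory: 15 @ $6 + 378 @ $5 = $1,980
Check: goods available $5,346 = COGS $3,366 + ending $1,980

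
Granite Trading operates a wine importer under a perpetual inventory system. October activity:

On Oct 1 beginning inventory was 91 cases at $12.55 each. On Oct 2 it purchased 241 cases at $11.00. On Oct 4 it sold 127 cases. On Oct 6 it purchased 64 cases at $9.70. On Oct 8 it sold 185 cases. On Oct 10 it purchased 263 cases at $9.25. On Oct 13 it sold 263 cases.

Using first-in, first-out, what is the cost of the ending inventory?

Ending inventory = $777.00

Oct 4, 127 sold [FIFO — oldest first]: 91 @ $12.55 + 36 @ $11.00 = $1,538.05
Oct 8, 185 sold [FIFO — oldest first]: 185 @ $11.00 = $2,035.00
Oct 13, 263 sold [FIFO — oldest first]: 20 @ $11.00 + 64 @ $9.70 + 179 @ $9.25 = $2,496.55
Total COGS = $1,538.05 + $2,035.00 + $2,496.55 = $6,069.60
Ending inventory: 84 @ $9.25 = $777.00
Check: goods available $6,846.60 = COGS $6,069.60 + ending $777.00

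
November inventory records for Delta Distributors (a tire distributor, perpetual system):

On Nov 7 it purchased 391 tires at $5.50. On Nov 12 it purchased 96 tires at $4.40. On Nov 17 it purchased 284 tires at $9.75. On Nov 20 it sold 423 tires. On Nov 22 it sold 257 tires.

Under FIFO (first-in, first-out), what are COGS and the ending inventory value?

COGS = $4,454.65; ending inventory = $887.25

Nov 20, 423 sold [FIFO — oldest first]: 391 @ $5.50 + 32 @ $4.40 = $2,291.30
Nov 22, 257 sold [FIFO — oldest first]: 64 @ $4.40 + 193 @ $9.75 = $2,163.35
Total COGS = $2,291.30 + $2,163.35 = $4,454.65
Ending inventory: 91 @ $9.75 = $887.25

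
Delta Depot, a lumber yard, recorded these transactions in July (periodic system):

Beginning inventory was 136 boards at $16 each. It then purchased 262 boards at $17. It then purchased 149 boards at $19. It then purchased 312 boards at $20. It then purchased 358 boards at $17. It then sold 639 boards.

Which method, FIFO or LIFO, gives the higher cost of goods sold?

LIFO

FIFO COGS: 136 @ $16 + 262 @ $17 + 149 @ $19 + 92 @ $20 = $11,301
LIFO COGS: 358 @ $17 + 281 @ $20 = $11,706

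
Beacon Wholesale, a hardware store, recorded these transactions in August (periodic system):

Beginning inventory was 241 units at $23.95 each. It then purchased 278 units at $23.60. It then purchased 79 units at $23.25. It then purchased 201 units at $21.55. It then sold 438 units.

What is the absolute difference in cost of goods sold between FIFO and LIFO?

FIFO COGS: 241 @ $23.95 + 197 @ $23.60 = $10,421.15
LIFO COGS: 201 @ $21.55 + 79 @ $23.25 + 158 @ $23.60 = $9,897.10
Difference = |$10,421.15 − $9,897.10| = $524.05

$524.05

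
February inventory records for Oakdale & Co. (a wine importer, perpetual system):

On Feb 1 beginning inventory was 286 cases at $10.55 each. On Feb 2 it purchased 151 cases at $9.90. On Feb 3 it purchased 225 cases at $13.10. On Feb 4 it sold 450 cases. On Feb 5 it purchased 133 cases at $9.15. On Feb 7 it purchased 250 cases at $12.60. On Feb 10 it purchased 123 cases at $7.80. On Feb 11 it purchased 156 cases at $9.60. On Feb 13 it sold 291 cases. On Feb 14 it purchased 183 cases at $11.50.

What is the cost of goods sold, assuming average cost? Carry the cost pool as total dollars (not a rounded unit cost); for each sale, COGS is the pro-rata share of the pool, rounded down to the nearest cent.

After Feb 1: 286 on hand, pool $3,017.30 (≈ $10.5500 each)
After Feb 2: 437 on hand, pool $4,512.20 (≈ $10.3254 each)
After Feb 3: 662 on hand, pool $7,459.70 (≈ $11.2684 each)
Feb 4, sell 450: 450/662 × $7,459.70 → $5,070.79
After Feb 5: 345 on hand, pool $3,605.86 (≈ $10.4518 each)
After Feb 7: 595 on hand, pool $6,755.86 (≈ $11.3544 each)
After Feb 10: 718 on hand, pool $7,715.26 (≈ $10.7455 each)
After Feb 11: 874 on hand, pool $9,212.86 (≈ $10.5410 each)
Feb 13, sell 291: 291/874 × $9,212.86 → $3,067.43
After Feb 14: 766 on hand, pool $8,249.93 (≈ $10.7701 each)
Total COGS = $5,070.79 + $3,067.43 = $8,138.22
Ending inventory (cost pool remaining) = $8,249.93
Check: goods available $16,388.15 = COGS $8,138.22 + ending $8,249.93

COGS = $8,138.22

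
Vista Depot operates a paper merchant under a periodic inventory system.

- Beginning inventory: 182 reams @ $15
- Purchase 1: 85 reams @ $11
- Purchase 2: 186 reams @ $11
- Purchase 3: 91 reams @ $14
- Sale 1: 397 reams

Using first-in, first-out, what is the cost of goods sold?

COGS = $5,095

Sale 1 (397) [FIFO — oldest first]: 182 @ $15 + 85 @ $11 + 130 @ $11 = $5,095
Ending inventory: 56 @ $11 + 91 @ $14 = $1,890
Check: goods available $6,985 = COGS $5,095 + ending $1,890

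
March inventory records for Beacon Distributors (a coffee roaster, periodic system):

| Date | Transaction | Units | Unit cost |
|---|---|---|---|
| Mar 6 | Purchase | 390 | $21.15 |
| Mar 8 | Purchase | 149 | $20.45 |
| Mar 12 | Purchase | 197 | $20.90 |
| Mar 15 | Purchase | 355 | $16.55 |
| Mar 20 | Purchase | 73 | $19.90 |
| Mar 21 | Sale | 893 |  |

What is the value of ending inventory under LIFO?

Mar 21, 893 sold [LIFO — newest first]: 73 @ $19.90 + 355 @ $16.55 + 197 @ $20.90 + 149 @ $20.45 + 119 @ $21.15 = $17,009.15
Ending inventory: 271 @ $21.15 = $5,731.65

Ending inventory = $5,731.65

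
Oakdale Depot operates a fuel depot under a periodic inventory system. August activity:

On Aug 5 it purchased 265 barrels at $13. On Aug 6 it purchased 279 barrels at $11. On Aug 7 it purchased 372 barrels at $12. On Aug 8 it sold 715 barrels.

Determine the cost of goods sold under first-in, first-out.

Aug 8, 715 sold [FIFO — oldest first]: 265 @ $13 + 279 @ $11 + 171 @ $12 = $8,566
Ending inventory: 201 @ $12 = $2,412

COGS = $8,566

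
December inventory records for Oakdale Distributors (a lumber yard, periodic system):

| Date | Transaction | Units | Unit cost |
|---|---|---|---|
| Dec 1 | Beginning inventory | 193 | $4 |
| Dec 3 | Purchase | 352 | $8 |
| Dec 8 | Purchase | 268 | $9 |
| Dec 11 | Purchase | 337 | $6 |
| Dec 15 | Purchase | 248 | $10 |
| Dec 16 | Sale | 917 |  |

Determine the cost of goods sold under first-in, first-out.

Dec 16, 917 sold [FIFO — oldest first]: 193 @ $4 + 352 @ $8 + 268 @ $9 + 104 @ $6 = $6,624
Ending inventory: 233 @ $6 + 248 @ $10 = $3,878
Check: goods available $10,502 = COGS $6,624 + ending $3,878

COGS = $6,624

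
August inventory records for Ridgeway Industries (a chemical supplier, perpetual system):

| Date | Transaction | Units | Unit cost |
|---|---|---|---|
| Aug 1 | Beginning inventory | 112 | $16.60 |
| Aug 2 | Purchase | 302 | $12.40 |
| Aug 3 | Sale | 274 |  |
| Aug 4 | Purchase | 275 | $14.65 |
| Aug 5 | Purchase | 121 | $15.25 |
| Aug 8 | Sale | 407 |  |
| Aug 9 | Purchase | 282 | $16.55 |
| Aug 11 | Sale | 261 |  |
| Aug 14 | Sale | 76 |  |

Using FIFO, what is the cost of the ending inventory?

Aug 3, 274 sold [FIFO — oldest first]: 112 @ $16.60 + 162 @ $12.40 = $3,868.00
Aug 8, 407 sold [FIFO — oldest first]: 140 @ $12.40 + 267 @ $14.65 = $5,647.55
Aug 11, 261 sold [FIFO — oldest first]: 8 @ $14.65 + 121 @ $15.25 + 132 @ $16.55 = $4,147.05
Aug 14, 76 sold [FIFO — oldest first]: 76 @ $16.55 = $1,257.80
Total COGS = $3,868.00 + $5,647.55 + $4,147.05 + $1,257.80 = $14,920.40
Ending inventory: 74 @ $16.55 = $1,224.70
Check: goods available $16,145.10 = COGS $14,920.40 + ending $1,224.70

Ending inventory = $1,224.70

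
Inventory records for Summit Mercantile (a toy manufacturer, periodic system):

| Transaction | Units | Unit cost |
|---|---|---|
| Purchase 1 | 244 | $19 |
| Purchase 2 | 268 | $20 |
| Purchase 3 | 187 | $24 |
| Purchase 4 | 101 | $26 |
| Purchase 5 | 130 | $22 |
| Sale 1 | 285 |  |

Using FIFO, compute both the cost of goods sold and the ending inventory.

Sale 1 (285) [FIFO — oldest first]: 244 @ $19 + 41 @ $20 = $5,456
Ending inventory: 227 @ $20 + 187 @ $24 + 101 @ $26 + 130 @ $22 = $14,514
Check: goods available $19,970 = COGS $5,456 + ending $14,514

COGS = $5,456; ending inventory = $14,514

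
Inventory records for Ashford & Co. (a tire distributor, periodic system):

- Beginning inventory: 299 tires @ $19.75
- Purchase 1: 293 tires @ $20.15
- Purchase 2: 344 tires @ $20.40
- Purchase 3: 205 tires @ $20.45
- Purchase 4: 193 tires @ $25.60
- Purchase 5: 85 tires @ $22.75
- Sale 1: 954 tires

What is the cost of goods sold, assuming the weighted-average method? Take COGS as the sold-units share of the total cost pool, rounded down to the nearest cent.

Sale 1, sell 954: 954/1419 × $29,893.60 → $20,097.60
Ending inventory (cost pool remaining) = $9,796.00
Check: goods available $29,893.60 = COGS $20,097.60 + ending $9,796.00

COGS = $20,097.60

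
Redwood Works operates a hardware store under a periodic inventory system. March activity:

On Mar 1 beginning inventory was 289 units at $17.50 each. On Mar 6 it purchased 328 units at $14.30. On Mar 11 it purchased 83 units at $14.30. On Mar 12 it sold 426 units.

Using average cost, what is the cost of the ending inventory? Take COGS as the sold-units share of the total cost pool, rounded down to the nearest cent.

Ending inventory = $4,280.20

Mar 12, sell 426: 426/700 × $10,934.80 → $6,654.60
Ending inventory (cost pool remaining) = $4,280.20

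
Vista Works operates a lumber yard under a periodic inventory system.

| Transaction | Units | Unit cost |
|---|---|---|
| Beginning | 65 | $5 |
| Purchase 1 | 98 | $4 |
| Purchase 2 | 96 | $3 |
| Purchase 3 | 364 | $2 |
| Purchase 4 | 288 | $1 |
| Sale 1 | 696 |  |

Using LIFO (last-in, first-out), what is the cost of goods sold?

Sale 1 (696) [LIFO — newest first]: 288 @ $1 + 364 @ $2 + 44 @ $3 = $1,148
Ending inventory: 65 @ $5 + 98 @ $4 + 52 @ $3 = $873
Check: goods available $2,021 = COGS $1,148 + ending $873

COGS = $1,148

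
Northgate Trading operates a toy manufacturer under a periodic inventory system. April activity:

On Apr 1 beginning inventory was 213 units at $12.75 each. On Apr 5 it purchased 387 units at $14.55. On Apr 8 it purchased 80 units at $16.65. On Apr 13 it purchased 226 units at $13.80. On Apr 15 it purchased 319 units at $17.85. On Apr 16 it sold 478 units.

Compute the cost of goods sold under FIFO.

COGS = $6,571.50

Apr 16, 478 sold [FIFO — oldest first]: 213 @ $12.75 + 265 @ $14.55 = $6,571.50
Ending inventory: 122 @ $14.55 + 80 @ $16.65 + 226 @ $13.80 + 319 @ $17.85 = $11,920.05
Check: goods available $18,491.55 = COGS $6,571.50 + ending $11,920.05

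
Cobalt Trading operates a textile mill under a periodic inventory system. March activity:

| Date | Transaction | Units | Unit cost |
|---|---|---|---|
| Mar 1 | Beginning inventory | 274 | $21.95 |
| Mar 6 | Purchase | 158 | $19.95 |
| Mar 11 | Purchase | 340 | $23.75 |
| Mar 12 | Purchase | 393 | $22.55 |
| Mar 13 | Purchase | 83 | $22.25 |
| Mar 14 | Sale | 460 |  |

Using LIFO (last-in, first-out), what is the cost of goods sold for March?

Mar 14, 460 sold [LIFO — newest first]: 83 @ $22.25 + 377 @ $22.55 = $10,348.10
Ending inventory: 274 @ $21.95 + 158 @ $19.95 + 340 @ $23.75 + 16 @ $22.55 = $17,602.20

COGS = $10,348.10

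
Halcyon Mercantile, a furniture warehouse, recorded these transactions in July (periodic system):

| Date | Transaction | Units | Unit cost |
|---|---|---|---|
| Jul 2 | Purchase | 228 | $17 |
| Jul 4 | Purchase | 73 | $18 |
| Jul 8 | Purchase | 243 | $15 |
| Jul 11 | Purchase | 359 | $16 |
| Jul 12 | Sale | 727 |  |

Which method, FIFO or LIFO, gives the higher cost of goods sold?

FIFO

FIFO COGS: 228 @ $17 + 73 @ $18 + 243 @ $15 + 183 @ $16 = $11,763
LIFO COGS: 359 @ $16 + 243 @ $15 + 73 @ $18 + 52 @ $17 = $11,587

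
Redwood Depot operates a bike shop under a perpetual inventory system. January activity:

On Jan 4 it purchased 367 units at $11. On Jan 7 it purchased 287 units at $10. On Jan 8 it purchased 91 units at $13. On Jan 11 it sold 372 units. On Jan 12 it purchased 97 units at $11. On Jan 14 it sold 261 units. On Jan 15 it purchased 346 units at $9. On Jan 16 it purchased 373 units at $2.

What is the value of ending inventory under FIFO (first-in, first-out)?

Jan 11, 372 sold [FIFO — oldest first]: 367 @ $11 + 5 @ $10 = $4,087
Jan 14, 261 sold [FIFO — oldest first]: 261 @ $10 = $2,610
Total COGS = $4,087 + $2,610 = $6,697
Ending inventory: 21 @ $10 + 91 @ $13 + 97 @ $11 + 346 @ $9 + 373 @ $2 = $6,320
Check: goods available $13,017 = COGS $6,697 + ending $6,320

Ending inventory = $6,320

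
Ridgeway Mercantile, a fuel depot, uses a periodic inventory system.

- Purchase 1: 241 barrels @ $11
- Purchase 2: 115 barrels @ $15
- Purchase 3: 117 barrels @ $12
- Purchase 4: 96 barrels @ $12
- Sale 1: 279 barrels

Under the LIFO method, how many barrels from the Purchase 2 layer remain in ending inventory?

49

Sale 1 (279) [LIFO — newest first]: 96 @ $12 + 117 @ $12 + 66 @ $15 = $3,546
Ending inventory: 241 @ $11 + 49 @ $15 = $3,386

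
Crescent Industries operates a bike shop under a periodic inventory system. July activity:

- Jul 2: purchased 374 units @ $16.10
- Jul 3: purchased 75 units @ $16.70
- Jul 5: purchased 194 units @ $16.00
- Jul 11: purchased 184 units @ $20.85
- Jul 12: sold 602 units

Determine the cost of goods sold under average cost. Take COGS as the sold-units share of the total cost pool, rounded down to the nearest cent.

COGS = $10,347.04

Jul 12, sell 602: 602/827 × $14,214.30 → $10,347.04
Ending inventory (cost pool remaining) = $3,867.26
Check: goods available $14,214.30 = COGS $10,347.04 + ending $3,867.26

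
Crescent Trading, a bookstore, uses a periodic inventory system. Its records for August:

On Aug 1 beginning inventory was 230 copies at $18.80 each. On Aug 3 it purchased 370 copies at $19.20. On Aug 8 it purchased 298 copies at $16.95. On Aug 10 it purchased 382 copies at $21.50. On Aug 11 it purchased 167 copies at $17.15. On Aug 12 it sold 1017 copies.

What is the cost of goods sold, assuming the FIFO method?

COGS = $19,037.60

Aug 12, 1017 sold [FIFO — oldest first]: 230 @ $18.80 + 370 @ $19.20 + 298 @ $16.95 + 119 @ $21.50 = $19,037.60
Ending inventory: 263 @ $21.50 + 167 @ $17.15 = $8,518.55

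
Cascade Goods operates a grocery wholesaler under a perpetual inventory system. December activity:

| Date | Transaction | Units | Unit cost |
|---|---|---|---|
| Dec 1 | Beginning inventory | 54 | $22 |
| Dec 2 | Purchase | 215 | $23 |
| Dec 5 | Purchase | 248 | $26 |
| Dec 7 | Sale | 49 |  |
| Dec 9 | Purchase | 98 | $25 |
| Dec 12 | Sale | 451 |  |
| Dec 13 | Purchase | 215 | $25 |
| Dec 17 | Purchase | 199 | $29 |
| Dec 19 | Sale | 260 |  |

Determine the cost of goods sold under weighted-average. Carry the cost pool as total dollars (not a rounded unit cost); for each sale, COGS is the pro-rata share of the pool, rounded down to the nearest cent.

COGS = $19,079.39

After Dec 1: 54 on hand, pool $1,188.00 (≈ $22.0000 each)
After Dec 2: 269 on hand, pool $6,133.00 (≈ $22.7993 each)
After Dec 5: 517 on hand, pool $12,581.00 (≈ $24.3346 each)
Dec 7, sell 49: 49/517 × $12,581.00 → $1,192.39
After Dec 9: 566 on hand, pool $13,838.61 (≈ $24.4498 each)
Dec 12, sell 451: 451/566 × $13,838.61 → $11,026.87
After Dec 13: 330 on hand, pool $8,186.74 (≈ $24.8083 each)
After Dec 17: 529 on hand, pool $13,957.74 (≈ $26.3851 each)
Dec 19, sell 260: 260/529 × $13,957.74 → $6,860.13
Total COGS = $1,192.39 + $11,026.87 + $6,860.13 = $19,079.39
Ending inventory (cost pool remaining) = $7,097.61
Check: goods available $26,177.00 = COGS $19,079.39 + ending $7,097.61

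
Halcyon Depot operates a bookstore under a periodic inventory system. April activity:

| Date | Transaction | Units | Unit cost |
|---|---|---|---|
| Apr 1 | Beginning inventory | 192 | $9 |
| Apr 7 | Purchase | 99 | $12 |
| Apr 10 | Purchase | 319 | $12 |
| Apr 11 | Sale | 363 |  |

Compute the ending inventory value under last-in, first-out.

Ending inventory = $2,388

Apr 11, 363 sold [LIFO — newest first]: 319 @ $12 + 44 @ $12 = $4,356
Ending inventory: 192 @ $9 + 55 @ $12 = $2,388
Check: goods available $6,744 = COGS $4,356 + ending $2,388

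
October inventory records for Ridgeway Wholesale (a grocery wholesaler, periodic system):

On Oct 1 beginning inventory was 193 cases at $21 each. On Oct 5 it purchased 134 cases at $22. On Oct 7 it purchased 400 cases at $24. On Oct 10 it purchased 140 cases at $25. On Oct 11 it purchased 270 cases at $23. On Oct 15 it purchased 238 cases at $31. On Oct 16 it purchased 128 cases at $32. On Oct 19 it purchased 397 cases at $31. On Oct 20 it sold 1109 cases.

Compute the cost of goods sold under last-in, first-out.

COGS = $31,891

Oct 20, 1109 sold [LIFO — newest first]: 397 @ $31 + 128 @ $32 + 238 @ $31 + 270 @ $23 + 76 @ $25 = $31,891
Ending inventory: 193 @ $21 + 134 @ $22 + 400 @ $24 + 64 @ $25 = $18,201
Check: goods available $50,092 = COGS $31,891 + ending $18,201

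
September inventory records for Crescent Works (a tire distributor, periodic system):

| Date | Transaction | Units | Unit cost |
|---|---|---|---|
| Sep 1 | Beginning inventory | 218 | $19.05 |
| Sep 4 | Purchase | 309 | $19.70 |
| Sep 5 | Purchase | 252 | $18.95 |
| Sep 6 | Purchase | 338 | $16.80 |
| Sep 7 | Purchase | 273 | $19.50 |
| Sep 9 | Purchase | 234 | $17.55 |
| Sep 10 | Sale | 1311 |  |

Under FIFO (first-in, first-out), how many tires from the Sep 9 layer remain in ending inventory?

234

Sep 10, 1311 sold [FIFO — oldest first]: 218 @ $19.05 + 309 @ $19.70 + 252 @ $18.95 + 338 @ $16.80 + 194 @ $19.50 = $24,477.00
Ending inventory: 79 @ $19.50 + 234 @ $17.55 = $5,647.20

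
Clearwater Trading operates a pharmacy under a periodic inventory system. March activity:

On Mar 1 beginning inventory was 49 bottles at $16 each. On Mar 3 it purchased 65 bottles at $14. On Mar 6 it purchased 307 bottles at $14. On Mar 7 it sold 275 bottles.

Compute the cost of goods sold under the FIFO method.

Mar 7, 275 sold [FIFO — oldest first]: 49 @ $16 + 65 @ $14 + 161 @ $14 = $3,948
Ending inventory: 146 @ $14 = $2,044
Check: goods available $5,992 = COGS $3,948 + ending $2,044

COGS = $3,948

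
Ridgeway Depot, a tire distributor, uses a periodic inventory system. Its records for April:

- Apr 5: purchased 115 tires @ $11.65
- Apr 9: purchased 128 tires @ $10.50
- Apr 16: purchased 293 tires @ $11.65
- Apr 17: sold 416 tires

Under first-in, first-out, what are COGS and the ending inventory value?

COGS = $4,699.20; ending inventory = $1,398.00

Apr 17, 416 sold [FIFO — oldest first]: 115 @ $11.65 + 128 @ $10.50 + 173 @ $11.65 = $4,699.20
Ending inventory: 120 @ $11.65 = $1,398.00
Check: goods available $6,097.20 = COGS $4,699.20 + ending $1,398.00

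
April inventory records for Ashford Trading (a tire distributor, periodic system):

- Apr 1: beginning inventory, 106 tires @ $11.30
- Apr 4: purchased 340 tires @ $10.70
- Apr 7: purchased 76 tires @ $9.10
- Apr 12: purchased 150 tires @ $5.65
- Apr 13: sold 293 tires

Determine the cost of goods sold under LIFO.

Apr 13, 293 sold [LIFO — newest first]: 150 @ $5.65 + 76 @ $9.10 + 67 @ $10.70 = $2,256.00
Ending inventory: 106 @ $11.30 + 273 @ $10.70 = $4,118.90

COGS = $2,256.00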